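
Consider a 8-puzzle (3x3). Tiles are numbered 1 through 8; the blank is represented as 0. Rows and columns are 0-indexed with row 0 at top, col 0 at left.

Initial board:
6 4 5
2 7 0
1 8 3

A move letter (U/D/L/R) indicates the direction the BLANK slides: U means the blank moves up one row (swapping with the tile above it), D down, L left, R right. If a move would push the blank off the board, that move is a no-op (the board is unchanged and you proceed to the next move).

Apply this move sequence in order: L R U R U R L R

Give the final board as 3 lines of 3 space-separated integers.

Answer: 6 4 0
2 7 5
1 8 3

Derivation:
After move 1 (L):
6 4 5
2 0 7
1 8 3

After move 2 (R):
6 4 5
2 7 0
1 8 3

After move 3 (U):
6 4 0
2 7 5
1 8 3

After move 4 (R):
6 4 0
2 7 5
1 8 3

After move 5 (U):
6 4 0
2 7 5
1 8 3

After move 6 (R):
6 4 0
2 7 5
1 8 3

After move 7 (L):
6 0 4
2 7 5
1 8 3

After move 8 (R):
6 4 0
2 7 5
1 8 3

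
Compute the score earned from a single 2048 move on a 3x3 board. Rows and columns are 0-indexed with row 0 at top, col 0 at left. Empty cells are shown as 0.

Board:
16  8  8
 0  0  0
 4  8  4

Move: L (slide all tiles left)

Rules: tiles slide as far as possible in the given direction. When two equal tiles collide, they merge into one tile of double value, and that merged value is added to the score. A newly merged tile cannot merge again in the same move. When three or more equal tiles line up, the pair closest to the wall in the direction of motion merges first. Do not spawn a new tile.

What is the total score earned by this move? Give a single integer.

Answer: 16

Derivation:
Slide left:
row 0: [16, 8, 8] -> [16, 16, 0]  score +16 (running 16)
row 1: [0, 0, 0] -> [0, 0, 0]  score +0 (running 16)
row 2: [4, 8, 4] -> [4, 8, 4]  score +0 (running 16)
Board after move:
16 16  0
 0  0  0
 4  8  4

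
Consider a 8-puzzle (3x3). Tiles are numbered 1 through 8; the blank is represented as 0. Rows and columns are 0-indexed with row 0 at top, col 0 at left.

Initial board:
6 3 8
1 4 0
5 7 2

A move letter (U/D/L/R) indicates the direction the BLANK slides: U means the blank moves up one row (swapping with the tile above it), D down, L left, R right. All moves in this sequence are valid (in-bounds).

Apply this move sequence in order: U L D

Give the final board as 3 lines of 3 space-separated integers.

After move 1 (U):
6 3 0
1 4 8
5 7 2

After move 2 (L):
6 0 3
1 4 8
5 7 2

After move 3 (D):
6 4 3
1 0 8
5 7 2

Answer: 6 4 3
1 0 8
5 7 2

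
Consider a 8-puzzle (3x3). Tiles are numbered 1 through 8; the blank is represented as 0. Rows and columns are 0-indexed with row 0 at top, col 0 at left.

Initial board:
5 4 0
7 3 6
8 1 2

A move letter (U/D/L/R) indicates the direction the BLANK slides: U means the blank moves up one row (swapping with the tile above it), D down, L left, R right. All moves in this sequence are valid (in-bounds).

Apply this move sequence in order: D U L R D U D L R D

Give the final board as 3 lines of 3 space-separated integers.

Answer: 5 4 6
7 3 2
8 1 0

Derivation:
After move 1 (D):
5 4 6
7 3 0
8 1 2

After move 2 (U):
5 4 0
7 3 6
8 1 2

After move 3 (L):
5 0 4
7 3 6
8 1 2

After move 4 (R):
5 4 0
7 3 6
8 1 2

After move 5 (D):
5 4 6
7 3 0
8 1 2

After move 6 (U):
5 4 0
7 3 6
8 1 2

After move 7 (D):
5 4 6
7 3 0
8 1 2

After move 8 (L):
5 4 6
7 0 3
8 1 2

After move 9 (R):
5 4 6
7 3 0
8 1 2

After move 10 (D):
5 4 6
7 3 2
8 1 0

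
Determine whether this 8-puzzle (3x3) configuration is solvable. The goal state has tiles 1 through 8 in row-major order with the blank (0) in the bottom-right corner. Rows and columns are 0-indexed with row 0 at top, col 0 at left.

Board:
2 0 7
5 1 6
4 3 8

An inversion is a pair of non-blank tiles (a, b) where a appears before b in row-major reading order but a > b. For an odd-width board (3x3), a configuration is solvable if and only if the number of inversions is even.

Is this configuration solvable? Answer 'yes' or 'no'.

Inversions (pairs i<j in row-major order where tile[i] > tile[j] > 0): 12
12 is even, so the puzzle is solvable.

Answer: yes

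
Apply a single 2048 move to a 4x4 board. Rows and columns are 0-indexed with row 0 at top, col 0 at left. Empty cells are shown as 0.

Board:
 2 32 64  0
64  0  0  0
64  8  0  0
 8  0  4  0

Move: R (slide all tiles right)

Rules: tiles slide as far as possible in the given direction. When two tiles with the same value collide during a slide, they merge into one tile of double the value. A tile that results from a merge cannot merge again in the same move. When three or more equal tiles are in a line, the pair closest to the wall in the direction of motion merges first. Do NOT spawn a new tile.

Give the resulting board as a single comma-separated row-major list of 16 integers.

Answer: 0, 2, 32, 64, 0, 0, 0, 64, 0, 0, 64, 8, 0, 0, 8, 4

Derivation:
Slide right:
row 0: [2, 32, 64, 0] -> [0, 2, 32, 64]
row 1: [64, 0, 0, 0] -> [0, 0, 0, 64]
row 2: [64, 8, 0, 0] -> [0, 0, 64, 8]
row 3: [8, 0, 4, 0] -> [0, 0, 8, 4]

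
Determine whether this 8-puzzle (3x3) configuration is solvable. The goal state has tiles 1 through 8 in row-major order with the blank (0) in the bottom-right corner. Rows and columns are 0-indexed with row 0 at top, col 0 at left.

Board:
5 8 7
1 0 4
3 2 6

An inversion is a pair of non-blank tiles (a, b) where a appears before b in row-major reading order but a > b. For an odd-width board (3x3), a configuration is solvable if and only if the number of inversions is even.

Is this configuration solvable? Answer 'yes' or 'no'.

Inversions (pairs i<j in row-major order where tile[i] > tile[j] > 0): 18
18 is even, so the puzzle is solvable.

Answer: yes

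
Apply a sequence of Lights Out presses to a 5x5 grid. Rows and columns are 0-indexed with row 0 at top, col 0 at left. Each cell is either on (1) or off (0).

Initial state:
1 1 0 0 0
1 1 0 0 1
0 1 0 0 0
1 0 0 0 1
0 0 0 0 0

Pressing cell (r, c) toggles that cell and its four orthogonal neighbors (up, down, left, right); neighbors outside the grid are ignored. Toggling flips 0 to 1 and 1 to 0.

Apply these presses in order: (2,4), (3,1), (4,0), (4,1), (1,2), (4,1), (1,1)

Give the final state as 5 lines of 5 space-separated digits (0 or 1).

After press 1 at (2,4):
1 1 0 0 0
1 1 0 0 0
0 1 0 1 1
1 0 0 0 0
0 0 0 0 0

After press 2 at (3,1):
1 1 0 0 0
1 1 0 0 0
0 0 0 1 1
0 1 1 0 0
0 1 0 0 0

After press 3 at (4,0):
1 1 0 0 0
1 1 0 0 0
0 0 0 1 1
1 1 1 0 0
1 0 0 0 0

After press 4 at (4,1):
1 1 0 0 0
1 1 0 0 0
0 0 0 1 1
1 0 1 0 0
0 1 1 0 0

After press 5 at (1,2):
1 1 1 0 0
1 0 1 1 0
0 0 1 1 1
1 0 1 0 0
0 1 1 0 0

After press 6 at (4,1):
1 1 1 0 0
1 0 1 1 0
0 0 1 1 1
1 1 1 0 0
1 0 0 0 0

After press 7 at (1,1):
1 0 1 0 0
0 1 0 1 0
0 1 1 1 1
1 1 1 0 0
1 0 0 0 0

Answer: 1 0 1 0 0
0 1 0 1 0
0 1 1 1 1
1 1 1 0 0
1 0 0 0 0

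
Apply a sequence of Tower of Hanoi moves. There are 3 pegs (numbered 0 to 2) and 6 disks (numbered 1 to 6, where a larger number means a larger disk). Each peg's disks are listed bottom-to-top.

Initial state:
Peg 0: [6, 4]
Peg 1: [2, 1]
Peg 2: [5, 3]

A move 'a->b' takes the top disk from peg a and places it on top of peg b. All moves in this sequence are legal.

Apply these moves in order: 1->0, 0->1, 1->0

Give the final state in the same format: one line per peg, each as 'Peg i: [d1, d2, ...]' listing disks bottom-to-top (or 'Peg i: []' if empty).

After move 1 (1->0):
Peg 0: [6, 4, 1]
Peg 1: [2]
Peg 2: [5, 3]

After move 2 (0->1):
Peg 0: [6, 4]
Peg 1: [2, 1]
Peg 2: [5, 3]

After move 3 (1->0):
Peg 0: [6, 4, 1]
Peg 1: [2]
Peg 2: [5, 3]

Answer: Peg 0: [6, 4, 1]
Peg 1: [2]
Peg 2: [5, 3]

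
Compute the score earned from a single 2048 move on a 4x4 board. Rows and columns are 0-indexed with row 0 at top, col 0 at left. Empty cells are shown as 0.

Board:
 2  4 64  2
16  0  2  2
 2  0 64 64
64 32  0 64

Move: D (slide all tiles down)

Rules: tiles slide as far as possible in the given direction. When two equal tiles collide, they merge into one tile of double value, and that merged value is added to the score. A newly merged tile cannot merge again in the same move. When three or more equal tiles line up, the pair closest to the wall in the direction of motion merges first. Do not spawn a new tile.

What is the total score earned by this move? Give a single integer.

Slide down:
col 0: [2, 16, 2, 64] -> [2, 16, 2, 64]  score +0 (running 0)
col 1: [4, 0, 0, 32] -> [0, 0, 4, 32]  score +0 (running 0)
col 2: [64, 2, 64, 0] -> [0, 64, 2, 64]  score +0 (running 0)
col 3: [2, 2, 64, 64] -> [0, 0, 4, 128]  score +132 (running 132)
Board after move:
  2   0   0   0
 16   0  64   0
  2   4   2   4
 64  32  64 128

Answer: 132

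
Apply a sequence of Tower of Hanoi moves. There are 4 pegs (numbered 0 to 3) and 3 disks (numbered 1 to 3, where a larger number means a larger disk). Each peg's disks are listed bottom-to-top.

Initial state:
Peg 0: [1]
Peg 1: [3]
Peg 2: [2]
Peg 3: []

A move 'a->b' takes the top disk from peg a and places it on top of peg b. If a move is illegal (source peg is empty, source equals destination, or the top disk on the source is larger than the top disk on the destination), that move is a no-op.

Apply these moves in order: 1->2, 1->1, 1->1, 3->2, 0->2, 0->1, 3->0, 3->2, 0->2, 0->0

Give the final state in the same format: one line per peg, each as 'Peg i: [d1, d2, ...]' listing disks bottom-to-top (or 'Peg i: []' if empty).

After move 1 (1->2):
Peg 0: [1]
Peg 1: [3]
Peg 2: [2]
Peg 3: []

After move 2 (1->1):
Peg 0: [1]
Peg 1: [3]
Peg 2: [2]
Peg 3: []

After move 3 (1->1):
Peg 0: [1]
Peg 1: [3]
Peg 2: [2]
Peg 3: []

After move 4 (3->2):
Peg 0: [1]
Peg 1: [3]
Peg 2: [2]
Peg 3: []

After move 5 (0->2):
Peg 0: []
Peg 1: [3]
Peg 2: [2, 1]
Peg 3: []

After move 6 (0->1):
Peg 0: []
Peg 1: [3]
Peg 2: [2, 1]
Peg 3: []

After move 7 (3->0):
Peg 0: []
Peg 1: [3]
Peg 2: [2, 1]
Peg 3: []

After move 8 (3->2):
Peg 0: []
Peg 1: [3]
Peg 2: [2, 1]
Peg 3: []

After move 9 (0->2):
Peg 0: []
Peg 1: [3]
Peg 2: [2, 1]
Peg 3: []

After move 10 (0->0):
Peg 0: []
Peg 1: [3]
Peg 2: [2, 1]
Peg 3: []

Answer: Peg 0: []
Peg 1: [3]
Peg 2: [2, 1]
Peg 3: []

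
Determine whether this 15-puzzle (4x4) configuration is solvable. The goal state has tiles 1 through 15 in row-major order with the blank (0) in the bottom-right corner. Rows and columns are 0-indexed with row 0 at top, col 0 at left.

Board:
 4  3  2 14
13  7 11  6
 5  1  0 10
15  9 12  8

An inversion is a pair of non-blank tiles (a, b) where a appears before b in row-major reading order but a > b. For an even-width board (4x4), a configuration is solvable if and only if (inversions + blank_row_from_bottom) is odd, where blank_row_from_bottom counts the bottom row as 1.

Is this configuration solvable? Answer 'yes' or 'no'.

Inversions: 44
Blank is in row 2 (0-indexed from top), which is row 2 counting from the bottom (bottom = 1).
44 + 2 = 46, which is even, so the puzzle is not solvable.

Answer: no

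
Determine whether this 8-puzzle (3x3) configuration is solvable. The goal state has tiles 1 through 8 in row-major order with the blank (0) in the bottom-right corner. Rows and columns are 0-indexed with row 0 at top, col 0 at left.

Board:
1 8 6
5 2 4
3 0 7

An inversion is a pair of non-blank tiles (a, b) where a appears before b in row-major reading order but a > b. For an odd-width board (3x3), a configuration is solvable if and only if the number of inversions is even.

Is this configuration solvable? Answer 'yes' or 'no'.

Answer: yes

Derivation:
Inversions (pairs i<j in row-major order where tile[i] > tile[j] > 0): 14
14 is even, so the puzzle is solvable.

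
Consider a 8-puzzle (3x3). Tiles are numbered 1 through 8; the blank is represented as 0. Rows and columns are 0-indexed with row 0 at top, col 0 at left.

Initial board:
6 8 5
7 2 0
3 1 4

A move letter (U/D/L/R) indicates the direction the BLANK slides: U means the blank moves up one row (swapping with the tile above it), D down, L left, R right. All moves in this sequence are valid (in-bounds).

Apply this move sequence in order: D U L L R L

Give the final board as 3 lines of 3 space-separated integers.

Answer: 6 8 5
0 7 2
3 1 4

Derivation:
After move 1 (D):
6 8 5
7 2 4
3 1 0

After move 2 (U):
6 8 5
7 2 0
3 1 4

After move 3 (L):
6 8 5
7 0 2
3 1 4

After move 4 (L):
6 8 5
0 7 2
3 1 4

After move 5 (R):
6 8 5
7 0 2
3 1 4

After move 6 (L):
6 8 5
0 7 2
3 1 4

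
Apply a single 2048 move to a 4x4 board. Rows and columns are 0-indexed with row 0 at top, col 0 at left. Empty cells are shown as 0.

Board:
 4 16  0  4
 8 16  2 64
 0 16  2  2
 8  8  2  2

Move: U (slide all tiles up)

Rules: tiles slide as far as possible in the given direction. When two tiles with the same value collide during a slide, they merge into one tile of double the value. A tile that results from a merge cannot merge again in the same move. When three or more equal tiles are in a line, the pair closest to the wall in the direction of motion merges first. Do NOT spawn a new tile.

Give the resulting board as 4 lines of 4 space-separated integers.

Slide up:
col 0: [4, 8, 0, 8] -> [4, 16, 0, 0]
col 1: [16, 16, 16, 8] -> [32, 16, 8, 0]
col 2: [0, 2, 2, 2] -> [4, 2, 0, 0]
col 3: [4, 64, 2, 2] -> [4, 64, 4, 0]

Answer:  4 32  4  4
16 16  2 64
 0  8  0  4
 0  0  0  0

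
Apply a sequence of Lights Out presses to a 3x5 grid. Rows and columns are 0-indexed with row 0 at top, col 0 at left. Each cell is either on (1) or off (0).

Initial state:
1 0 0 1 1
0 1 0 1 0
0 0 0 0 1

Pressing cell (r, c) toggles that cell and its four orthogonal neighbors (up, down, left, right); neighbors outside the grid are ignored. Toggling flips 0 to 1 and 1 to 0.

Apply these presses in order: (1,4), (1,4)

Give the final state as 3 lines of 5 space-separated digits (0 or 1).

Answer: 1 0 0 1 1
0 1 0 1 0
0 0 0 0 1

Derivation:
After press 1 at (1,4):
1 0 0 1 0
0 1 0 0 1
0 0 0 0 0

After press 2 at (1,4):
1 0 0 1 1
0 1 0 1 0
0 0 0 0 1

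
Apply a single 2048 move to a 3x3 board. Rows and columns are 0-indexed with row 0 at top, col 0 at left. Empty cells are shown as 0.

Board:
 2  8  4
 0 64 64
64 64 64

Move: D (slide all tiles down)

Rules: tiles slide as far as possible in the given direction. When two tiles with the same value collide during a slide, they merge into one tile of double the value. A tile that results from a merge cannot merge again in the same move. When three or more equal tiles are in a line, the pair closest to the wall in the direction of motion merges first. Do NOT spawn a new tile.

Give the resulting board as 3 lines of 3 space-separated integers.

Slide down:
col 0: [2, 0, 64] -> [0, 2, 64]
col 1: [8, 64, 64] -> [0, 8, 128]
col 2: [4, 64, 64] -> [0, 4, 128]

Answer:   0   0   0
  2   8   4
 64 128 128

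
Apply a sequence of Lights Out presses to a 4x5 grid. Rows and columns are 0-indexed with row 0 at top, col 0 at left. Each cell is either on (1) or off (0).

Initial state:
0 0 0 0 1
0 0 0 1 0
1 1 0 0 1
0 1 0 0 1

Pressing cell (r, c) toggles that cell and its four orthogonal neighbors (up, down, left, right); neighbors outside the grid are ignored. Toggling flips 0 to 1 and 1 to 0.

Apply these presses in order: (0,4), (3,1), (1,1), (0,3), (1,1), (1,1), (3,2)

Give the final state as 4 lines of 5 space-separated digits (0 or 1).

Answer: 0 1 1 0 1
1 1 1 0 1
1 1 1 0 1
1 1 0 1 1

Derivation:
After press 1 at (0,4):
0 0 0 1 0
0 0 0 1 1
1 1 0 0 1
0 1 0 0 1

After press 2 at (3,1):
0 0 0 1 0
0 0 0 1 1
1 0 0 0 1
1 0 1 0 1

After press 3 at (1,1):
0 1 0 1 0
1 1 1 1 1
1 1 0 0 1
1 0 1 0 1

After press 4 at (0,3):
0 1 1 0 1
1 1 1 0 1
1 1 0 0 1
1 0 1 0 1

After press 5 at (1,1):
0 0 1 0 1
0 0 0 0 1
1 0 0 0 1
1 0 1 0 1

After press 6 at (1,1):
0 1 1 0 1
1 1 1 0 1
1 1 0 0 1
1 0 1 0 1

After press 7 at (3,2):
0 1 1 0 1
1 1 1 0 1
1 1 1 0 1
1 1 0 1 1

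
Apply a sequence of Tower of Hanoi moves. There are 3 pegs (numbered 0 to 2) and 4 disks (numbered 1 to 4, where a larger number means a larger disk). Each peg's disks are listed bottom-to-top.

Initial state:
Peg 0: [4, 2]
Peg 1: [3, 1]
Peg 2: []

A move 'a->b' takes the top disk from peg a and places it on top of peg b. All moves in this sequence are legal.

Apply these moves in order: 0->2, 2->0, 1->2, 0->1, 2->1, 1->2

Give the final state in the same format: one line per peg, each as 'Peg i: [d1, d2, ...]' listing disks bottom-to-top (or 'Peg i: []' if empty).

After move 1 (0->2):
Peg 0: [4]
Peg 1: [3, 1]
Peg 2: [2]

After move 2 (2->0):
Peg 0: [4, 2]
Peg 1: [3, 1]
Peg 2: []

After move 3 (1->2):
Peg 0: [4, 2]
Peg 1: [3]
Peg 2: [1]

After move 4 (0->1):
Peg 0: [4]
Peg 1: [3, 2]
Peg 2: [1]

After move 5 (2->1):
Peg 0: [4]
Peg 1: [3, 2, 1]
Peg 2: []

After move 6 (1->2):
Peg 0: [4]
Peg 1: [3, 2]
Peg 2: [1]

Answer: Peg 0: [4]
Peg 1: [3, 2]
Peg 2: [1]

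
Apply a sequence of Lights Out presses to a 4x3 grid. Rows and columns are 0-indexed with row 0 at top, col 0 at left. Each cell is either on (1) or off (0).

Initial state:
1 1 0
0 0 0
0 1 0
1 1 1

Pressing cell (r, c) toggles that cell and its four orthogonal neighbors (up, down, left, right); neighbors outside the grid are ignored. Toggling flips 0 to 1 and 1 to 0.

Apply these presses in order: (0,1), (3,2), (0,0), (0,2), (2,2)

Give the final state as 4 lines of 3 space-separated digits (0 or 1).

After press 1 at (0,1):
0 0 1
0 1 0
0 1 0
1 1 1

After press 2 at (3,2):
0 0 1
0 1 0
0 1 1
1 0 0

After press 3 at (0,0):
1 1 1
1 1 0
0 1 1
1 0 0

After press 4 at (0,2):
1 0 0
1 1 1
0 1 1
1 0 0

After press 5 at (2,2):
1 0 0
1 1 0
0 0 0
1 0 1

Answer: 1 0 0
1 1 0
0 0 0
1 0 1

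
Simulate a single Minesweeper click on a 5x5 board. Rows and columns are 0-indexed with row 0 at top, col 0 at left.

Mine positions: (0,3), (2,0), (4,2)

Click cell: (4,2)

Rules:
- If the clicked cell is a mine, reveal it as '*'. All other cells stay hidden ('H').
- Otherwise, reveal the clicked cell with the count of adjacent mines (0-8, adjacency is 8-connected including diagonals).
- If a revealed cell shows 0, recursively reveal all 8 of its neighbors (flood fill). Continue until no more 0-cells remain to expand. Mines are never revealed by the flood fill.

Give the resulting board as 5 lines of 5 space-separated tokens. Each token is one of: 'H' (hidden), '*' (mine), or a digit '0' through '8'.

H H H H H
H H H H H
H H H H H
H H H H H
H H * H H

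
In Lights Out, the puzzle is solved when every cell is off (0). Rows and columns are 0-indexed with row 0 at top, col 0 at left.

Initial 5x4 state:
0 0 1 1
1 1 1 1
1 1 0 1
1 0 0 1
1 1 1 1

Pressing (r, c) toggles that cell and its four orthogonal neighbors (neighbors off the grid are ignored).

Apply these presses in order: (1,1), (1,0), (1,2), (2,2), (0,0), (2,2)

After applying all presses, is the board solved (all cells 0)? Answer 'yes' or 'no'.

After press 1 at (1,1):
0 1 1 1
0 0 0 1
1 0 0 1
1 0 0 1
1 1 1 1

After press 2 at (1,0):
1 1 1 1
1 1 0 1
0 0 0 1
1 0 0 1
1 1 1 1

After press 3 at (1,2):
1 1 0 1
1 0 1 0
0 0 1 1
1 0 0 1
1 1 1 1

After press 4 at (2,2):
1 1 0 1
1 0 0 0
0 1 0 0
1 0 1 1
1 1 1 1

After press 5 at (0,0):
0 0 0 1
0 0 0 0
0 1 0 0
1 0 1 1
1 1 1 1

After press 6 at (2,2):
0 0 0 1
0 0 1 0
0 0 1 1
1 0 0 1
1 1 1 1

Lights still on: 10

Answer: no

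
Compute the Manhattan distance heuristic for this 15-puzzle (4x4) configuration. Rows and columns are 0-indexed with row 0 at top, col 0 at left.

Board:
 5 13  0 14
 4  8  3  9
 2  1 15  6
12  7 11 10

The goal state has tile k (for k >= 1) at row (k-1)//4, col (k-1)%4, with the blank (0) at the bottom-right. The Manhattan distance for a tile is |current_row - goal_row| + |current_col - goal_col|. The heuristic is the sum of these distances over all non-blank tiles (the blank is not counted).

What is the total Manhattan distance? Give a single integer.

Answer: 42

Derivation:
Tile 5: (0,0)->(1,0) = 1
Tile 13: (0,1)->(3,0) = 4
Tile 14: (0,3)->(3,1) = 5
Tile 4: (1,0)->(0,3) = 4
Tile 8: (1,1)->(1,3) = 2
Tile 3: (1,2)->(0,2) = 1
Tile 9: (1,3)->(2,0) = 4
Tile 2: (2,0)->(0,1) = 3
Tile 1: (2,1)->(0,0) = 3
Tile 15: (2,2)->(3,2) = 1
Tile 6: (2,3)->(1,1) = 3
Tile 12: (3,0)->(2,3) = 4
Tile 7: (3,1)->(1,2) = 3
Tile 11: (3,2)->(2,2) = 1
Tile 10: (3,3)->(2,1) = 3
Sum: 1 + 4 + 5 + 4 + 2 + 1 + 4 + 3 + 3 + 1 + 3 + 4 + 3 + 1 + 3 = 42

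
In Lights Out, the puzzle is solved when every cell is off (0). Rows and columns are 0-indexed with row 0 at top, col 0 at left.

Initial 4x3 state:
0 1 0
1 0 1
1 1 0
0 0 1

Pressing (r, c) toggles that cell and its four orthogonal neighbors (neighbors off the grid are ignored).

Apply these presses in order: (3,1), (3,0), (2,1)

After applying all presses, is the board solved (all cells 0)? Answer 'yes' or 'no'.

After press 1 at (3,1):
0 1 0
1 0 1
1 0 0
1 1 0

After press 2 at (3,0):
0 1 0
1 0 1
0 0 0
0 0 0

After press 3 at (2,1):
0 1 0
1 1 1
1 1 1
0 1 0

Lights still on: 8

Answer: no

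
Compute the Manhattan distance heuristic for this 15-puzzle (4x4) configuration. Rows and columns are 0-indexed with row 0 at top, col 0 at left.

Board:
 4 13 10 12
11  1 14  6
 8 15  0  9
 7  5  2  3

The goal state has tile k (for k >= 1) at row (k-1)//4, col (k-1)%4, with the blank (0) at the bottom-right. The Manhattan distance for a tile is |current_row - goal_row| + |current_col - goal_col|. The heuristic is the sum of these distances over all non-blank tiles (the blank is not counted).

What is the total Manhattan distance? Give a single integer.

Tile 4: at (0,0), goal (0,3), distance |0-0|+|0-3| = 3
Tile 13: at (0,1), goal (3,0), distance |0-3|+|1-0| = 4
Tile 10: at (0,2), goal (2,1), distance |0-2|+|2-1| = 3
Tile 12: at (0,3), goal (2,3), distance |0-2|+|3-3| = 2
Tile 11: at (1,0), goal (2,2), distance |1-2|+|0-2| = 3
Tile 1: at (1,1), goal (0,0), distance |1-0|+|1-0| = 2
Tile 14: at (1,2), goal (3,1), distance |1-3|+|2-1| = 3
Tile 6: at (1,3), goal (1,1), distance |1-1|+|3-1| = 2
Tile 8: at (2,0), goal (1,3), distance |2-1|+|0-3| = 4
Tile 15: at (2,1), goal (3,2), distance |2-3|+|1-2| = 2
Tile 9: at (2,3), goal (2,0), distance |2-2|+|3-0| = 3
Tile 7: at (3,0), goal (1,2), distance |3-1|+|0-2| = 4
Tile 5: at (3,1), goal (1,0), distance |3-1|+|1-0| = 3
Tile 2: at (3,2), goal (0,1), distance |3-0|+|2-1| = 4
Tile 3: at (3,3), goal (0,2), distance |3-0|+|3-2| = 4
Sum: 3 + 4 + 3 + 2 + 3 + 2 + 3 + 2 + 4 + 2 + 3 + 4 + 3 + 4 + 4 = 46

Answer: 46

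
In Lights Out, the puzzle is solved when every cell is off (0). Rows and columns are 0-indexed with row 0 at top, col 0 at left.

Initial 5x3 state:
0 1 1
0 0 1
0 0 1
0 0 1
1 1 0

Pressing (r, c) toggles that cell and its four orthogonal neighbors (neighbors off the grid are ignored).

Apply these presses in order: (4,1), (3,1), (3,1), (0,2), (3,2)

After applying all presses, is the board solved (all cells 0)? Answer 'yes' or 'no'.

After press 1 at (4,1):
0 1 1
0 0 1
0 0 1
0 1 1
0 0 1

After press 2 at (3,1):
0 1 1
0 0 1
0 1 1
1 0 0
0 1 1

After press 3 at (3,1):
0 1 1
0 0 1
0 0 1
0 1 1
0 0 1

After press 4 at (0,2):
0 0 0
0 0 0
0 0 1
0 1 1
0 0 1

After press 5 at (3,2):
0 0 0
0 0 0
0 0 0
0 0 0
0 0 0

Lights still on: 0

Answer: yes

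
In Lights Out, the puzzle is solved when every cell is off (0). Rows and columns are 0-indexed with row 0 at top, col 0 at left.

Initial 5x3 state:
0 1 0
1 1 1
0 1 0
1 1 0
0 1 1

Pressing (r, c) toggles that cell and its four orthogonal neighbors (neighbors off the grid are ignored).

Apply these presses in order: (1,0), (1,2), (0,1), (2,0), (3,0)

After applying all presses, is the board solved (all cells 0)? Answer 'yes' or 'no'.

Answer: no

Derivation:
After press 1 at (1,0):
1 1 0
0 0 1
1 1 0
1 1 0
0 1 1

After press 2 at (1,2):
1 1 1
0 1 0
1 1 1
1 1 0
0 1 1

After press 3 at (0,1):
0 0 0
0 0 0
1 1 1
1 1 0
0 1 1

After press 4 at (2,0):
0 0 0
1 0 0
0 0 1
0 1 0
0 1 1

After press 5 at (3,0):
0 0 0
1 0 0
1 0 1
1 0 0
1 1 1

Lights still on: 7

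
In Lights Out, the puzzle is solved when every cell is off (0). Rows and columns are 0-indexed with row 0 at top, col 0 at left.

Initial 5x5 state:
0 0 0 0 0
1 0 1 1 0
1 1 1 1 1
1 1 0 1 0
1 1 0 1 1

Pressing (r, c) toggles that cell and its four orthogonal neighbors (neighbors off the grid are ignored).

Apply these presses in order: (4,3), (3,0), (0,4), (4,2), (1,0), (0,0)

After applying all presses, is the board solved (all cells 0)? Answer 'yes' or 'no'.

After press 1 at (4,3):
0 0 0 0 0
1 0 1 1 0
1 1 1 1 1
1 1 0 0 0
1 1 1 0 0

After press 2 at (3,0):
0 0 0 0 0
1 0 1 1 0
0 1 1 1 1
0 0 0 0 0
0 1 1 0 0

After press 3 at (0,4):
0 0 0 1 1
1 0 1 1 1
0 1 1 1 1
0 0 0 0 0
0 1 1 0 0

After press 4 at (4,2):
0 0 0 1 1
1 0 1 1 1
0 1 1 1 1
0 0 1 0 0
0 0 0 1 0

After press 5 at (1,0):
1 0 0 1 1
0 1 1 1 1
1 1 1 1 1
0 0 1 0 0
0 0 0 1 0

After press 6 at (0,0):
0 1 0 1 1
1 1 1 1 1
1 1 1 1 1
0 0 1 0 0
0 0 0 1 0

Lights still on: 15

Answer: no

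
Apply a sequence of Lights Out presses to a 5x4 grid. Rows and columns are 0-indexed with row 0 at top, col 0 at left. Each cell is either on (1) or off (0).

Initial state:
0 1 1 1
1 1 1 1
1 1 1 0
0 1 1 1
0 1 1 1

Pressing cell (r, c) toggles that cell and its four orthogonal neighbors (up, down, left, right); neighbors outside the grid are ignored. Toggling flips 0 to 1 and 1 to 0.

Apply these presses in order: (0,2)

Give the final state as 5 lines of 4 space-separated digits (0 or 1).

Answer: 0 0 0 0
1 1 0 1
1 1 1 0
0 1 1 1
0 1 1 1

Derivation:
After press 1 at (0,2):
0 0 0 0
1 1 0 1
1 1 1 0
0 1 1 1
0 1 1 1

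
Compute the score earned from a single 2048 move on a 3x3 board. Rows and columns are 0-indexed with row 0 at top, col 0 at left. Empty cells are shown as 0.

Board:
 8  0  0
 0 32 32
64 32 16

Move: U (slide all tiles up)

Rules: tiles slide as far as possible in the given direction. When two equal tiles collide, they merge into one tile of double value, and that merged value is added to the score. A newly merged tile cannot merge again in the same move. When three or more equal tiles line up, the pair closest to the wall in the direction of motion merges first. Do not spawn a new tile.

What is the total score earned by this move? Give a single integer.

Answer: 64

Derivation:
Slide up:
col 0: [8, 0, 64] -> [8, 64, 0]  score +0 (running 0)
col 1: [0, 32, 32] -> [64, 0, 0]  score +64 (running 64)
col 2: [0, 32, 16] -> [32, 16, 0]  score +0 (running 64)
Board after move:
 8 64 32
64  0 16
 0  0  0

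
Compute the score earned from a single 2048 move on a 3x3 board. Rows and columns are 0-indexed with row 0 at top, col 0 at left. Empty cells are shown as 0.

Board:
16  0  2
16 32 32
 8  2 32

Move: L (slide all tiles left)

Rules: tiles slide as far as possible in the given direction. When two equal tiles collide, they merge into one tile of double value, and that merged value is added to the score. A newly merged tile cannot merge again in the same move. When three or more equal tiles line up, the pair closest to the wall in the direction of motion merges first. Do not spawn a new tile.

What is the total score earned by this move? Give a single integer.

Answer: 64

Derivation:
Slide left:
row 0: [16, 0, 2] -> [16, 2, 0]  score +0 (running 0)
row 1: [16, 32, 32] -> [16, 64, 0]  score +64 (running 64)
row 2: [8, 2, 32] -> [8, 2, 32]  score +0 (running 64)
Board after move:
16  2  0
16 64  0
 8  2 32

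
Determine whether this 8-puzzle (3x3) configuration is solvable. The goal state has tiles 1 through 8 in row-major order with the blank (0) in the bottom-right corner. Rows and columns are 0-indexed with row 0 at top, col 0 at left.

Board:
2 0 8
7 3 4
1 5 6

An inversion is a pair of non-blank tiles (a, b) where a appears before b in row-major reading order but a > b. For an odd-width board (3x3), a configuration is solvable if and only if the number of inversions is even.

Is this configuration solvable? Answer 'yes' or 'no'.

Inversions (pairs i<j in row-major order where tile[i] > tile[j] > 0): 14
14 is even, so the puzzle is solvable.

Answer: yes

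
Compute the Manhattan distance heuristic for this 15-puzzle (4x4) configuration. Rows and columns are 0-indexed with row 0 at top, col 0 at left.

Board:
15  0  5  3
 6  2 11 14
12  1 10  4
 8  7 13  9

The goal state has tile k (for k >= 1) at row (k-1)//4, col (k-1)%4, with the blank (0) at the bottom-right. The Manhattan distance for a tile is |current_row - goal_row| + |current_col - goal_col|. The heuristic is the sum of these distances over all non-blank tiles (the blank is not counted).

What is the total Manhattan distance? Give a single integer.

Answer: 39

Derivation:
Tile 15: at (0,0), goal (3,2), distance |0-3|+|0-2| = 5
Tile 5: at (0,2), goal (1,0), distance |0-1|+|2-0| = 3
Tile 3: at (0,3), goal (0,2), distance |0-0|+|3-2| = 1
Tile 6: at (1,0), goal (1,1), distance |1-1|+|0-1| = 1
Tile 2: at (1,1), goal (0,1), distance |1-0|+|1-1| = 1
Tile 11: at (1,2), goal (2,2), distance |1-2|+|2-2| = 1
Tile 14: at (1,3), goal (3,1), distance |1-3|+|3-1| = 4
Tile 12: at (2,0), goal (2,3), distance |2-2|+|0-3| = 3
Tile 1: at (2,1), goal (0,0), distance |2-0|+|1-0| = 3
Tile 10: at (2,2), goal (2,1), distance |2-2|+|2-1| = 1
Tile 4: at (2,3), goal (0,3), distance |2-0|+|3-3| = 2
Tile 8: at (3,0), goal (1,3), distance |3-1|+|0-3| = 5
Tile 7: at (3,1), goal (1,2), distance |3-1|+|1-2| = 3
Tile 13: at (3,2), goal (3,0), distance |3-3|+|2-0| = 2
Tile 9: at (3,3), goal (2,0), distance |3-2|+|3-0| = 4
Sum: 5 + 3 + 1 + 1 + 1 + 1 + 4 + 3 + 3 + 1 + 2 + 5 + 3 + 2 + 4 = 39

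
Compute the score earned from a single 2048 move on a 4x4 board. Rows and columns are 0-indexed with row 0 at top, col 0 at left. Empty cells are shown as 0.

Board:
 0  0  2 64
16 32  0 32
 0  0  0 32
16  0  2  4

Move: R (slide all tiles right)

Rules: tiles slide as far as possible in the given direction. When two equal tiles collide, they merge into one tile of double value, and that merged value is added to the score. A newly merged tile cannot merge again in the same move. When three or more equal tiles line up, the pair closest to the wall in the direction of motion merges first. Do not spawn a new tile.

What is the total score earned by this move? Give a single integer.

Slide right:
row 0: [0, 0, 2, 64] -> [0, 0, 2, 64]  score +0 (running 0)
row 1: [16, 32, 0, 32] -> [0, 0, 16, 64]  score +64 (running 64)
row 2: [0, 0, 0, 32] -> [0, 0, 0, 32]  score +0 (running 64)
row 3: [16, 0, 2, 4] -> [0, 16, 2, 4]  score +0 (running 64)
Board after move:
 0  0  2 64
 0  0 16 64
 0  0  0 32
 0 16  2  4

Answer: 64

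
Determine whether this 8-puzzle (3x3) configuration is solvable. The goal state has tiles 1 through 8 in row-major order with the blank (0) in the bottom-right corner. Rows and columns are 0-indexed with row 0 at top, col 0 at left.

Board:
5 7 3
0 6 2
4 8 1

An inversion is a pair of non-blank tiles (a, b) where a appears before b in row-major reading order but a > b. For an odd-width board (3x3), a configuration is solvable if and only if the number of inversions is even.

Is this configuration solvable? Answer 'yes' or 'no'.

Answer: no

Derivation:
Inversions (pairs i<j in row-major order where tile[i] > tile[j] > 0): 17
17 is odd, so the puzzle is not solvable.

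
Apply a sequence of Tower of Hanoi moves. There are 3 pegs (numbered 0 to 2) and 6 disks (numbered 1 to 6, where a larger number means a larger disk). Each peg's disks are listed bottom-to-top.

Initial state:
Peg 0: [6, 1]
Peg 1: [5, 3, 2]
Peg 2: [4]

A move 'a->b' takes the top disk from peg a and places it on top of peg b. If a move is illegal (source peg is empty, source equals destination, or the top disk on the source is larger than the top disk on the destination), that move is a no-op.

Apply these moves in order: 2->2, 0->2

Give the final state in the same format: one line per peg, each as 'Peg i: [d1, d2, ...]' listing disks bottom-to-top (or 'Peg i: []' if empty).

Answer: Peg 0: [6]
Peg 1: [5, 3, 2]
Peg 2: [4, 1]

Derivation:
After move 1 (2->2):
Peg 0: [6, 1]
Peg 1: [5, 3, 2]
Peg 2: [4]

After move 2 (0->2):
Peg 0: [6]
Peg 1: [5, 3, 2]
Peg 2: [4, 1]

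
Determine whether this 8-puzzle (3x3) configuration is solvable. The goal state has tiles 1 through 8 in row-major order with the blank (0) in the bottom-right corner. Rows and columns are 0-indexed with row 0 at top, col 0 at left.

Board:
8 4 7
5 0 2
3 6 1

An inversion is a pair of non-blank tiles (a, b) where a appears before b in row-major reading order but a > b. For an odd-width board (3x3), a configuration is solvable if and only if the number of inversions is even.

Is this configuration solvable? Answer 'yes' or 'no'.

Inversions (pairs i<j in row-major order where tile[i] > tile[j] > 0): 21
21 is odd, so the puzzle is not solvable.

Answer: no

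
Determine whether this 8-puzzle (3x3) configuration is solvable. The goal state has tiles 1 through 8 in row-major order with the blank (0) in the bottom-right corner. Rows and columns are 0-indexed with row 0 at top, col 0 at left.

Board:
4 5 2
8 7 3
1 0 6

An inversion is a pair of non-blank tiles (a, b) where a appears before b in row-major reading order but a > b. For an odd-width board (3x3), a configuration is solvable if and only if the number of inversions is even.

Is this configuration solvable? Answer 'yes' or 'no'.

Answer: no

Derivation:
Inversions (pairs i<j in row-major order where tile[i] > tile[j] > 0): 15
15 is odd, so the puzzle is not solvable.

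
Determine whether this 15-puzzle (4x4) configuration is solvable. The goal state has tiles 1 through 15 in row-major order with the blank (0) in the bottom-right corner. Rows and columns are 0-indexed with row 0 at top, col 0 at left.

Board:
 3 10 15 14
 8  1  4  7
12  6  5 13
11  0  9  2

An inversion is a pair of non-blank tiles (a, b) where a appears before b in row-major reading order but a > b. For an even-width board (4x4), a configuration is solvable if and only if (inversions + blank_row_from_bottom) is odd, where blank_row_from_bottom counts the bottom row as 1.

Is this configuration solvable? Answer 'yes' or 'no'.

Answer: no

Derivation:
Inversions: 57
Blank is in row 3 (0-indexed from top), which is row 1 counting from the bottom (bottom = 1).
57 + 1 = 58, which is even, so the puzzle is not solvable.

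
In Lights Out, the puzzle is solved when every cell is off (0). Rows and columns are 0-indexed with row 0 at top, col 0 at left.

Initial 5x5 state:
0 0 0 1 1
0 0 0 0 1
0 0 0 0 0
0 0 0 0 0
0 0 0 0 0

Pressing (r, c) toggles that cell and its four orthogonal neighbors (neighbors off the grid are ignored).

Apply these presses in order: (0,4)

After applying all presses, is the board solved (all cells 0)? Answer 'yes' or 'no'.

After press 1 at (0,4):
0 0 0 0 0
0 0 0 0 0
0 0 0 0 0
0 0 0 0 0
0 0 0 0 0

Lights still on: 0

Answer: yes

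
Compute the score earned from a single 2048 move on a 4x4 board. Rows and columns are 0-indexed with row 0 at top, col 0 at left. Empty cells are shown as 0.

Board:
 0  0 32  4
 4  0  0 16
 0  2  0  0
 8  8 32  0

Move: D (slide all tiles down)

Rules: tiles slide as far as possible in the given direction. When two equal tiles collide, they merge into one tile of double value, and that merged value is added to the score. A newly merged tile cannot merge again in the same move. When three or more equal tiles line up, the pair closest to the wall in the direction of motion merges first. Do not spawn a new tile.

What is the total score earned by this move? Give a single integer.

Answer: 64

Derivation:
Slide down:
col 0: [0, 4, 0, 8] -> [0, 0, 4, 8]  score +0 (running 0)
col 1: [0, 0, 2, 8] -> [0, 0, 2, 8]  score +0 (running 0)
col 2: [32, 0, 0, 32] -> [0, 0, 0, 64]  score +64 (running 64)
col 3: [4, 16, 0, 0] -> [0, 0, 4, 16]  score +0 (running 64)
Board after move:
 0  0  0  0
 0  0  0  0
 4  2  0  4
 8  8 64 16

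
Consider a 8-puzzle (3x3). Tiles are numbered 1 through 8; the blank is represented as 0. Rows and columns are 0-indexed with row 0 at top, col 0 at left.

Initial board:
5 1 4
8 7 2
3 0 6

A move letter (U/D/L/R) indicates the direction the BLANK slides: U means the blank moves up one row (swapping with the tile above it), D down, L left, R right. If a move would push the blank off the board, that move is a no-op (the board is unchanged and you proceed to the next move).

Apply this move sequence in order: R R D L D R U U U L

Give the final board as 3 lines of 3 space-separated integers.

After move 1 (R):
5 1 4
8 7 2
3 6 0

After move 2 (R):
5 1 4
8 7 2
3 6 0

After move 3 (D):
5 1 4
8 7 2
3 6 0

After move 4 (L):
5 1 4
8 7 2
3 0 6

After move 5 (D):
5 1 4
8 7 2
3 0 6

After move 6 (R):
5 1 4
8 7 2
3 6 0

After move 7 (U):
5 1 4
8 7 0
3 6 2

After move 8 (U):
5 1 0
8 7 4
3 6 2

After move 9 (U):
5 1 0
8 7 4
3 6 2

After move 10 (L):
5 0 1
8 7 4
3 6 2

Answer: 5 0 1
8 7 4
3 6 2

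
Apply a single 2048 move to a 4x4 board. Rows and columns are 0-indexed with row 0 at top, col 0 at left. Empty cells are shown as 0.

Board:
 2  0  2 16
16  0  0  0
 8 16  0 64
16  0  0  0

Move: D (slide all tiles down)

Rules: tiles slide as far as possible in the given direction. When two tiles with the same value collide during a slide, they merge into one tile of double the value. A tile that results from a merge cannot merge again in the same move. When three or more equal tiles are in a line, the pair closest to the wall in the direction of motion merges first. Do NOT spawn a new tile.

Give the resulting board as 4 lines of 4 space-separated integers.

Answer:  2  0  0  0
16  0  0  0
 8  0  0 16
16 16  2 64

Derivation:
Slide down:
col 0: [2, 16, 8, 16] -> [2, 16, 8, 16]
col 1: [0, 0, 16, 0] -> [0, 0, 0, 16]
col 2: [2, 0, 0, 0] -> [0, 0, 0, 2]
col 3: [16, 0, 64, 0] -> [0, 0, 16, 64]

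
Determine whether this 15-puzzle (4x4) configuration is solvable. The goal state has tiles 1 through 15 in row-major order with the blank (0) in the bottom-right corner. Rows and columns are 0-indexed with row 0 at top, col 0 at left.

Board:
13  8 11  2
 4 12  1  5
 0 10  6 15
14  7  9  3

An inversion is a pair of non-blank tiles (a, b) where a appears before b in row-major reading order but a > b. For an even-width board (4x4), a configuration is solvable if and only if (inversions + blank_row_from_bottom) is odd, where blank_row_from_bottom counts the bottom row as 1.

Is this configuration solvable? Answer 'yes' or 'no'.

Answer: yes

Derivation:
Inversions: 53
Blank is in row 2 (0-indexed from top), which is row 2 counting from the bottom (bottom = 1).
53 + 2 = 55, which is odd, so the puzzle is solvable.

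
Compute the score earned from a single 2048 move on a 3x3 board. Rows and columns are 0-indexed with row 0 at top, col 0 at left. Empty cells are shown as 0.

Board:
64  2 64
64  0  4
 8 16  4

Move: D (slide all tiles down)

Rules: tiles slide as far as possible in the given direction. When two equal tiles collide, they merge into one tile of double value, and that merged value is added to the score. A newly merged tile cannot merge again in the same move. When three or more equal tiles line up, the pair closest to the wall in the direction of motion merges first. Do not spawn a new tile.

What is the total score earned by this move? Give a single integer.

Answer: 136

Derivation:
Slide down:
col 0: [64, 64, 8] -> [0, 128, 8]  score +128 (running 128)
col 1: [2, 0, 16] -> [0, 2, 16]  score +0 (running 128)
col 2: [64, 4, 4] -> [0, 64, 8]  score +8 (running 136)
Board after move:
  0   0   0
128   2  64
  8  16   8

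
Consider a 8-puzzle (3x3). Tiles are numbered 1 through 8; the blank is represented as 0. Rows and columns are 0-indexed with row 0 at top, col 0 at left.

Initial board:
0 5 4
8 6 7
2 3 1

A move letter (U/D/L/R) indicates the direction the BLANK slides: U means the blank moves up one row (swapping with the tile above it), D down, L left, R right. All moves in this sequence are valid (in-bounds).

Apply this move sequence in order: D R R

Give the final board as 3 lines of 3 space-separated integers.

Answer: 8 5 4
6 7 0
2 3 1

Derivation:
After move 1 (D):
8 5 4
0 6 7
2 3 1

After move 2 (R):
8 5 4
6 0 7
2 3 1

After move 3 (R):
8 5 4
6 7 0
2 3 1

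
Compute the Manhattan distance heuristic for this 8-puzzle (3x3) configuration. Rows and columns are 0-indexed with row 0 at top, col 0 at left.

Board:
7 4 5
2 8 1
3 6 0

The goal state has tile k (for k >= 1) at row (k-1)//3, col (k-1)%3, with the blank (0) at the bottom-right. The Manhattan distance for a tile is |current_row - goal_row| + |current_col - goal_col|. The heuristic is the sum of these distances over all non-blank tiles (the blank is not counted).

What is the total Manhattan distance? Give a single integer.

Tile 7: at (0,0), goal (2,0), distance |0-2|+|0-0| = 2
Tile 4: at (0,1), goal (1,0), distance |0-1|+|1-0| = 2
Tile 5: at (0,2), goal (1,1), distance |0-1|+|2-1| = 2
Tile 2: at (1,0), goal (0,1), distance |1-0|+|0-1| = 2
Tile 8: at (1,1), goal (2,1), distance |1-2|+|1-1| = 1
Tile 1: at (1,2), goal (0,0), distance |1-0|+|2-0| = 3
Tile 3: at (2,0), goal (0,2), distance |2-0|+|0-2| = 4
Tile 6: at (2,1), goal (1,2), distance |2-1|+|1-2| = 2
Sum: 2 + 2 + 2 + 2 + 1 + 3 + 4 + 2 = 18

Answer: 18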